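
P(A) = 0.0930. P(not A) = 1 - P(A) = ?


P(not A) = 1 - 0.0930 = 0.9070

P(not A) = 0.9070


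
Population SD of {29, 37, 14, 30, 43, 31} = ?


Mean = 30.6667
Variance = 78.8889
SD = sqrt(78.8889) = 8.8819

SD = 8.8819


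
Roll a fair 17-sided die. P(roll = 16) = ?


Favorable outcomes (roll = 16): 1
Total outcomes = 17
P = 1/17 = 0.0588

P = 0.0588


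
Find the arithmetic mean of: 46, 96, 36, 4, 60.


Sum = 46 + 96 + 36 + 4 + 60 = 242
n = 5
Mean = 242/5 = 48.4000

Mean = 48.4000


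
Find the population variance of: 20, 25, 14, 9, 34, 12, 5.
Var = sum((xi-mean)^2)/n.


Mean = 17.0000
Squared deviations: 9.0000, 64.0000, 9.0000, 64.0000, 289.0000, 25.0000, 144.0000
Sum = 604.0000
Variance = 604.0000/7 = 86.2857

Variance = 86.2857


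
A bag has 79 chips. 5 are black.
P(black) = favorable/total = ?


P = 5/79 = 0.0633

P = 0.0633


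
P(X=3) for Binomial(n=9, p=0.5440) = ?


C(9,3) = 84
p^3 = 0.160989
(1-p)^6 = 0.008991
P = 84 * 0.160989 * 0.008991 = 0.1216

P(X=3) = 0.1216


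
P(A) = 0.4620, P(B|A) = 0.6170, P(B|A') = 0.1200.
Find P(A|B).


P(B) = P(B|A)*P(A) + P(B|A')*P(A')
= 0.6170*0.4620 + 0.1200*0.5380
= 0.285054 + 0.064560 = 0.349614
P(A|B) = 0.285054/0.349614 = 0.8153

P(A|B) = 0.8153


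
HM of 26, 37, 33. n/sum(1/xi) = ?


Sum of reciprocals = 1/26 + 1/37 + 1/33 = 0.095792
HM = 3/0.095792 = 31.3180

HM = 31.3180


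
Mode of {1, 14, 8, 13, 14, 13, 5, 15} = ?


Frequencies: 1:1, 5:1, 8:1, 13:2, 14:2, 15:1
Max frequency = 2
Mode = 13, 14

Mode = 13, 14


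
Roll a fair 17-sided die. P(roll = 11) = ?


Favorable outcomes (roll = 11): 1
Total outcomes = 17
P = 1/17 = 0.0588

P = 0.0588


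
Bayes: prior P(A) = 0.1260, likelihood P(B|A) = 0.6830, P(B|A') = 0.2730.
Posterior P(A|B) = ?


P(B) = P(B|A)*P(A) + P(B|A')*P(A')
= 0.6830*0.1260 + 0.2730*0.8740
= 0.086058 + 0.238602 = 0.324660
P(A|B) = 0.086058/0.324660 = 0.2651

P(A|B) = 0.2651


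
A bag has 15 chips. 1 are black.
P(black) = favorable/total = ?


P = 1/15 = 0.0667

P = 0.0667


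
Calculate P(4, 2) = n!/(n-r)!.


P(4,2) = 4!/2!
= 24/2
= 12

P(4,2) = 12


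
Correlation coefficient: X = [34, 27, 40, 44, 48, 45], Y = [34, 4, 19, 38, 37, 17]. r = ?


Mean X = 39.6667, Mean Y = 24.8333
SD X = 7.180220, SD Y = 12.482210
Cov = 54.444444
r = 54.444444/(7.180220*12.482210) = 0.6075

r = 0.6075


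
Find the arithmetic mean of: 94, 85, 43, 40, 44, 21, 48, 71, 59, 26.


Sum = 94 + 85 + 43 + 40 + 44 + 21 + 48 + 71 + 59 + 26 = 531
n = 10
Mean = 531/10 = 53.1000

Mean = 53.1000


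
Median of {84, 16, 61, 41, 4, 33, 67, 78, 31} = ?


Sorted: 4, 16, 31, 33, 41, 61, 67, 78, 84
n = 9 (odd)
Middle value = 41

Median = 41


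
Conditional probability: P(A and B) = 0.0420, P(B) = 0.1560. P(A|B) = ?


P(A|B) = 0.0420/0.1560 = 0.2692

P(A|B) = 0.2692


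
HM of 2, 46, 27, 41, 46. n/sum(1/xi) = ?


Sum of reciprocals = 1/2 + 1/46 + 1/27 + 1/41 + 1/46 = 0.604906
HM = 5/0.604906 = 8.2658

HM = 8.2658


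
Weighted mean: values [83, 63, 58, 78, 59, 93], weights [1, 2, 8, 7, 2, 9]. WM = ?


Numerator = 83*1 + 63*2 + 58*8 + 78*7 + 59*2 + 93*9 = 2174
Denominator = 1 + 2 + 8 + 7 + 2 + 9 = 29
WM = 2174/29 = 74.9655

WM = 74.9655


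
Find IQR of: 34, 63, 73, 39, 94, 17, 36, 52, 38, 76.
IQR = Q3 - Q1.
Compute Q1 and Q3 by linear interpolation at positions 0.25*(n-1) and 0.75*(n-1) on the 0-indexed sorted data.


Sorted: 17, 34, 36, 38, 39, 52, 63, 73, 76, 94
Q1 (25th %ile) = 36.5000
Q3 (75th %ile) = 70.5000
IQR = 70.5000 - 36.5000 = 34.0000

IQR = 34.0000


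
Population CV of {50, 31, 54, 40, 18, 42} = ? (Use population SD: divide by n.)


Mean = 39.1667
SD = 11.9780
CV = (11.9780/39.1667)*100 = 30.5821%

CV = 30.5821%


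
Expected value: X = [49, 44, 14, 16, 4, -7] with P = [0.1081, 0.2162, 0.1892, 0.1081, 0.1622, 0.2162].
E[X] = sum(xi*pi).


E[X] = 49*0.1081 + 44*0.2162 + 14*0.1892 + 16*0.1081 + 4*0.1622 - 7*0.2162
= 5.2969 + 9.5128 + 2.6488 + 1.7296 + 0.6488 - 1.5134
= 18.3235

E[X] = 18.3235


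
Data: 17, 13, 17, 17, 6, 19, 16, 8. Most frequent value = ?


Frequencies: 6:1, 8:1, 13:1, 16:1, 17:3, 19:1
Max frequency = 3
Mode = 17

Mode = 17


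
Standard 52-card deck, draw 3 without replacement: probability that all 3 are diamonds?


P(all diamonds) = (13/52) × (12/51) × (11/50)
= 0.0129

P = 0.0129


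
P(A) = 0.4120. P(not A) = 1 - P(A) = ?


P(not A) = 1 - 0.4120 = 0.5880

P(not A) = 0.5880


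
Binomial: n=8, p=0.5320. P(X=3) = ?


C(8,3) = 56
p^3 = 0.150569
(1-p)^5 = 0.022451
P = 56 * 0.150569 * 0.022451 = 0.1893

P(X=3) = 0.1893


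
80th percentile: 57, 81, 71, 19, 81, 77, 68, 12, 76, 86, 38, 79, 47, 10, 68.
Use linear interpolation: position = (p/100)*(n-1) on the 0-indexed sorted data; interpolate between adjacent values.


Sorted: 10, 12, 19, 38, 47, 57, 68, 68, 71, 76, 77, 79, 81, 81, 86
n = 15
Index = 80/100 * 14 = 11.2000
Lower = data[11] = 79, Upper = data[12] = 81
P80 = 79 + 0.2000*(2) = 79.4000

P80 = 79.4000


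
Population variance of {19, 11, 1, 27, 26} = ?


Mean = 16.8000
Squared deviations: 4.8400, 33.6400, 249.6400, 104.0400, 84.6400
Sum = 476.8000
Variance = 476.8000/5 = 95.3600

Variance = 95.3600


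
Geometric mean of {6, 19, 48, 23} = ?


Product = 6 × 19 × 48 × 23 = 125856
GM = 125856^(1/4) = 18.8351

GM = 18.8351


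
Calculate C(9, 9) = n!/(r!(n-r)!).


C(9,9) = 9!/(9! × 0!)
= 362880/(362880 × 1)
= 1

C(9,9) = 1


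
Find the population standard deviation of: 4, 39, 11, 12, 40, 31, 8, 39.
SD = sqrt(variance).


Mean = 23.0000
Variance = 214.5000
SD = sqrt(214.5000) = 14.6458

SD = 14.6458


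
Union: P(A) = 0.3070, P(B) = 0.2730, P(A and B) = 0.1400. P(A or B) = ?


P(A∪B) = 0.3070 + 0.2730 - 0.1400
= 0.5800 - 0.1400
= 0.4400

P(A∪B) = 0.4400


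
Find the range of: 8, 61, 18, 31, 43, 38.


Max = 61, Min = 8
Range = 61 - 8 = 53

Range = 53


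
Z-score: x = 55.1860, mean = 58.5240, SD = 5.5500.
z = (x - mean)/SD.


z = (55.1860 - 58.5240)/5.5500
= -3.3380/5.5500
= -0.6014

z = -0.6014


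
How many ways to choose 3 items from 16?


C(16,3) = 16!/(3! × 13!)
= 20922789888000/(6 × 6227020800)
= 560

C(16,3) = 560


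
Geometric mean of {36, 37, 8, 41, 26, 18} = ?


Product = 36 × 37 × 8 × 41 × 26 × 18 = 204467328
GM = 204467328^(1/6) = 24.2719

GM = 24.2719


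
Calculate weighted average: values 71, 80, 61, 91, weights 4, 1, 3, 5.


Numerator = 71*4 + 80*1 + 61*3 + 91*5 = 1002
Denominator = 4 + 1 + 3 + 5 = 13
WM = 1002/13 = 77.0769

WM = 77.0769


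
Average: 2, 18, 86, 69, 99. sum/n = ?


Sum = 2 + 18 + 86 + 69 + 99 = 274
n = 5
Mean = 274/5 = 54.8000

Mean = 54.8000


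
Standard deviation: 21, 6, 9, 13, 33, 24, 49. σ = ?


Mean = 22.1429
Variance = 194.4082
SD = sqrt(194.4082) = 13.9430

SD = 13.9430


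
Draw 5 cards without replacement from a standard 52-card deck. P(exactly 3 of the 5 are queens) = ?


Hypergeometric: P(X=3) = C(4,3)·C(48,2) / C(52,5)
= 4 × 1128 / 2598960
= 4512/2598960 = 0.0017

P = 0.0017


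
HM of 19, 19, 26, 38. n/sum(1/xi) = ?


Sum of reciprocals = 1/19 + 1/19 + 1/26 + 1/38 = 0.170040
HM = 4/0.170040 = 23.5238

HM = 23.5238


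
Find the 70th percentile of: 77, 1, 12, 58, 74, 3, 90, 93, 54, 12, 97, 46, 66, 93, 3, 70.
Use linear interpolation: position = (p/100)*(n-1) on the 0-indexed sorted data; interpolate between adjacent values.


Sorted: 1, 3, 3, 12, 12, 46, 54, 58, 66, 70, 74, 77, 90, 93, 93, 97
n = 16
Index = 70/100 * 15 = 10.5000
Lower = data[10] = 74, Upper = data[11] = 77
P70 = 74 + 0.5000*(3) = 75.5000

P70 = 75.5000


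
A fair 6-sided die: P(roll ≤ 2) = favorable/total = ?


Favorable outcomes (roll ≤ 2): 2
Total outcomes = 6
P = 2/6 = 0.3333

P = 0.3333


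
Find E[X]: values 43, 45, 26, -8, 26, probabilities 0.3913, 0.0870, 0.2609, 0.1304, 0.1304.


E[X] = 43*0.3913 + 45*0.0870 + 26*0.2609 - 8*0.1304 + 26*0.1304
= 16.8259 + 3.9150 + 6.7834 - 1.0432 + 3.3904
= 29.8715

E[X] = 29.8715


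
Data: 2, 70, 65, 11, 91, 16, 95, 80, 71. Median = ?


Sorted: 2, 11, 16, 65, 70, 71, 80, 91, 95
n = 9 (odd)
Middle value = 70

Median = 70


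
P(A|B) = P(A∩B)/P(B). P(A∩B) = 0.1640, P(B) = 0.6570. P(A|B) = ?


P(A|B) = 0.1640/0.6570 = 0.2496

P(A|B) = 0.2496


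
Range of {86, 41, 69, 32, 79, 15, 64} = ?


Max = 86, Min = 15
Range = 86 - 15 = 71

Range = 71


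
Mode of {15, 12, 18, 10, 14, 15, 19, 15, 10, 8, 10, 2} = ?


Frequencies: 2:1, 8:1, 10:3, 12:1, 14:1, 15:3, 18:1, 19:1
Max frequency = 3
Mode = 10, 15

Mode = 10, 15


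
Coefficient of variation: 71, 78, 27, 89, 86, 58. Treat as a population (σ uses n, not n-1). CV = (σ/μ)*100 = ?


Mean = 68.1667
SD = 21.0350
CV = (21.0350/68.1667)*100 = 30.8582%

CV = 30.8582%


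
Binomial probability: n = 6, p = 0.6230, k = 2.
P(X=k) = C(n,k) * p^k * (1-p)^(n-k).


C(6,2) = 15
p^2 = 0.388129
(1-p)^4 = 0.020201
P = 15 * 0.388129 * 0.020201 = 0.1176

P(X=2) = 0.1176


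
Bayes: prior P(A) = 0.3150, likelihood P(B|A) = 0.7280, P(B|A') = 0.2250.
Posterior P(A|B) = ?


P(B) = P(B|A)*P(A) + P(B|A')*P(A')
= 0.7280*0.3150 + 0.2250*0.6850
= 0.229320 + 0.154125 = 0.383445
P(A|B) = 0.229320/0.383445 = 0.5981

P(A|B) = 0.5981


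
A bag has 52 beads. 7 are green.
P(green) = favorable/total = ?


P = 7/52 = 0.1346

P = 0.1346


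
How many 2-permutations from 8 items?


P(8,2) = 8!/6!
= 40320/720
= 56

P(8,2) = 56


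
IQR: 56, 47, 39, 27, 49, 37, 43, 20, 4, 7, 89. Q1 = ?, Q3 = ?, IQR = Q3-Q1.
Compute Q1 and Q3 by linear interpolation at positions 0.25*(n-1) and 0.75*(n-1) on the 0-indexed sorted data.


Sorted: 4, 7, 20, 27, 37, 39, 43, 47, 49, 56, 89
Q1 (25th %ile) = 23.5000
Q3 (75th %ile) = 48.0000
IQR = 48.0000 - 23.5000 = 24.5000

IQR = 24.5000


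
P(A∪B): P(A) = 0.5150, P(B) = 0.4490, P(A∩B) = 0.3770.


P(A∪B) = 0.5150 + 0.4490 - 0.3770
= 0.9640 - 0.3770
= 0.5870

P(A∪B) = 0.5870


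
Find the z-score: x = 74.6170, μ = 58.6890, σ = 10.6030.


z = (74.6170 - 58.6890)/10.6030
= 15.9280/10.6030
= 1.5022

z = 1.5022


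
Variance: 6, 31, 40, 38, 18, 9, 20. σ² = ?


Mean = 23.1429
Squared deviations: 293.8776, 61.7347, 284.1633, 220.7347, 26.4490, 200.0204, 9.8776
Sum = 1096.8571
Variance = 1096.8571/7 = 156.6939

Variance = 156.6939


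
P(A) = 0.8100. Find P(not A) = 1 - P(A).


P(not A) = 1 - 0.8100 = 0.1900

P(not A) = 0.1900


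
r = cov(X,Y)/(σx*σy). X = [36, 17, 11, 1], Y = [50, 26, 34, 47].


Mean X = 16.2500, Mean Y = 39.2500
SD X = 12.754901, SD Y = 9.730750
Cov = 27.937500
r = 27.937500/(12.754901*9.730750) = 0.2251

r = 0.2251


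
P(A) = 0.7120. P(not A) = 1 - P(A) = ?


P(not A) = 1 - 0.7120 = 0.2880

P(not A) = 0.2880


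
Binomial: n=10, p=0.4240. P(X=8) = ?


C(10,8) = 45
p^8 = 0.001045
(1-p)^2 = 0.331776
P = 45 * 0.001045 * 0.331776 = 0.0156

P(X=8) = 0.0156


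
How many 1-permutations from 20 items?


P(20,1) = 20!/19!
= 2432902008176640000/121645100408832000
= 20

P(20,1) = 20


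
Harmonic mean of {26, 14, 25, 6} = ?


Sum of reciprocals = 1/26 + 1/14 + 1/25 + 1/6 = 0.316557
HM = 4/0.316557 = 12.6360

HM = 12.6360


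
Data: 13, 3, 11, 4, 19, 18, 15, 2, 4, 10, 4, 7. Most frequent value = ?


Frequencies: 2:1, 3:1, 4:3, 7:1, 10:1, 11:1, 13:1, 15:1, 18:1, 19:1
Max frequency = 3
Mode = 4

Mode = 4


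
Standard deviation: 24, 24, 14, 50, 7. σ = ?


Mean = 23.8000
Variance = 212.9600
SD = sqrt(212.9600) = 14.5931

SD = 14.5931


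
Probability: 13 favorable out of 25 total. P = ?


P = 13/25 = 0.5200

P = 0.5200


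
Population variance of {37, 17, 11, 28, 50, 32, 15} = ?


Mean = 27.1429
Squared deviations: 97.1633, 102.8776, 260.5918, 0.7347, 522.4490, 23.5918, 147.4490
Sum = 1154.8571
Variance = 1154.8571/7 = 164.9796

Variance = 164.9796


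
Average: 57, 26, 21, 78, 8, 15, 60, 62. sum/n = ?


Sum = 57 + 26 + 21 + 78 + 8 + 15 + 60 + 62 = 327
n = 8
Mean = 327/8 = 40.8750

Mean = 40.8750


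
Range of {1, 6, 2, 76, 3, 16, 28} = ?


Max = 76, Min = 1
Range = 76 - 1 = 75

Range = 75


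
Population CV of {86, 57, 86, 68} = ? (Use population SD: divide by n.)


Mean = 74.2500
SD = 12.3769
CV = (12.3769/74.2500)*100 = 16.6692%

CV = 16.6692%


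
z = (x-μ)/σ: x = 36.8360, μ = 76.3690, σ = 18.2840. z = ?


z = (36.8360 - 76.3690)/18.2840
= -39.5330/18.2840
= -2.1622

z = -2.1622


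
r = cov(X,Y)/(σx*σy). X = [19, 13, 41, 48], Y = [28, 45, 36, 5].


Mean X = 30.2500, Mean Y = 28.5000
SD X = 14.618054, SD Y = 14.840822
Cov = -153.875000
r = -153.875000/(14.618054*14.840822) = -0.7093

r = -0.7093


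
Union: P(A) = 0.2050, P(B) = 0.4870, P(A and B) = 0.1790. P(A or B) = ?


P(A∪B) = 0.2050 + 0.4870 - 0.1790
= 0.6920 - 0.1790
= 0.5130

P(A∪B) = 0.5130


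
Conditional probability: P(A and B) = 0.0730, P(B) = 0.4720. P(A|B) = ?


P(A|B) = 0.0730/0.4720 = 0.1547

P(A|B) = 0.1547


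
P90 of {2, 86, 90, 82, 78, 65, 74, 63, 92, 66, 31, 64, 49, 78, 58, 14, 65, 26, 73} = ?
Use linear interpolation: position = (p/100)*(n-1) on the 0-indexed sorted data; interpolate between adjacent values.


Sorted: 2, 14, 26, 31, 49, 58, 63, 64, 65, 65, 66, 73, 74, 78, 78, 82, 86, 90, 92
n = 19
Index = 90/100 * 18 = 16.2000
Lower = data[16] = 86, Upper = data[17] = 90
P90 = 86 + 0.2000*(4) = 86.8000

P90 = 86.8000


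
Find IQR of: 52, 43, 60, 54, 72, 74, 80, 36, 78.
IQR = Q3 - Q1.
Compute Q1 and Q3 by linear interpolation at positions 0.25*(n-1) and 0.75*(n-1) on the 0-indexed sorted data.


Sorted: 36, 43, 52, 54, 60, 72, 74, 78, 80
Q1 (25th %ile) = 52.0000
Q3 (75th %ile) = 74.0000
IQR = 74.0000 - 52.0000 = 22.0000

IQR = 22.0000


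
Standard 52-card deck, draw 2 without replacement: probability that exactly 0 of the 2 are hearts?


Hypergeometric: P(X=0) = C(13,0)·C(39,2) / C(52,2)
= 1 × 741 / 1326
= 741/1326 = 0.5588

P = 0.5588


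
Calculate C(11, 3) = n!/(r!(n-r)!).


C(11,3) = 11!/(3! × 8!)
= 39916800/(6 × 40320)
= 165

C(11,3) = 165


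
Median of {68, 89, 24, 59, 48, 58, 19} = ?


Sorted: 19, 24, 48, 58, 59, 68, 89
n = 7 (odd)
Middle value = 58

Median = 58


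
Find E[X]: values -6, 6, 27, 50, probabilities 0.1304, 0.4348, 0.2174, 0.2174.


E[X] = -6*0.1304 + 6*0.4348 + 27*0.2174 + 50*0.2174
= -0.7824 + 2.6088 + 5.8698 + 10.8700
= 18.5662

E[X] = 18.5662


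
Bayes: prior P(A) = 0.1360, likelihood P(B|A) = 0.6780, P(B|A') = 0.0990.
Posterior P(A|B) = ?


P(B) = P(B|A)*P(A) + P(B|A')*P(A')
= 0.6780*0.1360 + 0.0990*0.8640
= 0.092208 + 0.085536 = 0.177744
P(A|B) = 0.092208/0.177744 = 0.5188

P(A|B) = 0.5188


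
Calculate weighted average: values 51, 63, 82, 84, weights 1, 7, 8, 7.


Numerator = 51*1 + 63*7 + 82*8 + 84*7 = 1736
Denominator = 1 + 7 + 8 + 7 = 23
WM = 1736/23 = 75.4783

WM = 75.4783


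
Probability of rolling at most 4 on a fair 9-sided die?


Favorable outcomes (roll ≤ 4): 4
Total outcomes = 9
P = 4/9 = 0.4444

P = 0.4444


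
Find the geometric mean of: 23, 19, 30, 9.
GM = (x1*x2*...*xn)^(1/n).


Product = 23 × 19 × 30 × 9 = 117990
GM = 117990^(1/4) = 18.5337

GM = 18.5337


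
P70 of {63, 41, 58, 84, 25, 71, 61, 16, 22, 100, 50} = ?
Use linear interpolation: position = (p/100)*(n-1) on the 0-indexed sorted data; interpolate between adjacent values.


Sorted: 16, 22, 25, 41, 50, 58, 61, 63, 71, 84, 100
n = 11
Index = 70/100 * 10 = 7.0000
Lower = data[7] = 63, Upper = data[8] = 71
P70 = 63 + 0*(8) = 63.0000

P70 = 63.0000


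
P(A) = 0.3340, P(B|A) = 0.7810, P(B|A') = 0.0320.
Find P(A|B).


P(B) = P(B|A)*P(A) + P(B|A')*P(A')
= 0.7810*0.3340 + 0.0320*0.6660
= 0.260854 + 0.021312 = 0.282166
P(A|B) = 0.260854/0.282166 = 0.9245

P(A|B) = 0.9245


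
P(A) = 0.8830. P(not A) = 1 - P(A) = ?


P(not A) = 1 - 0.8830 = 0.1170

P(not A) = 0.1170


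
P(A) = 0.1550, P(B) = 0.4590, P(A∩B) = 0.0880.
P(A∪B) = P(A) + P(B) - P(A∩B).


P(A∪B) = 0.1550 + 0.4590 - 0.0880
= 0.6140 - 0.0880
= 0.5260

P(A∪B) = 0.5260


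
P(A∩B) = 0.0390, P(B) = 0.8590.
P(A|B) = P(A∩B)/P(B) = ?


P(A|B) = 0.0390/0.8590 = 0.0454

P(A|B) = 0.0454


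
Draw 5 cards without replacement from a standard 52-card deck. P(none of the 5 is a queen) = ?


P(no queens) = (48/52) × (47/51) × (46/50) × (45/49) × (44/48)
= 0.6588

P = 0.6588


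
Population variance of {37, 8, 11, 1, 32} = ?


Mean = 17.8000
Squared deviations: 368.6400, 96.0400, 46.2400, 282.2400, 201.6400
Sum = 994.8000
Variance = 994.8000/5 = 198.9600

Variance = 198.9600


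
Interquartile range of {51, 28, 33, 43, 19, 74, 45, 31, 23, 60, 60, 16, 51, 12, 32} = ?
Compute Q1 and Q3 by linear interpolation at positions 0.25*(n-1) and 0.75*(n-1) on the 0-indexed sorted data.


Sorted: 12, 16, 19, 23, 28, 31, 32, 33, 43, 45, 51, 51, 60, 60, 74
Q1 (25th %ile) = 25.5000
Q3 (75th %ile) = 51.0000
IQR = 51.0000 - 25.5000 = 25.5000

IQR = 25.5000


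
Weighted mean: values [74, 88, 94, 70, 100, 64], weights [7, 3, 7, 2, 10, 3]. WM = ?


Numerator = 74*7 + 88*3 + 94*7 + 70*2 + 100*10 + 64*3 = 2772
Denominator = 7 + 3 + 7 + 2 + 10 + 3 = 32
WM = 2772/32 = 86.6250

WM = 86.6250


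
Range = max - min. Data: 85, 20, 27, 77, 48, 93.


Max = 93, Min = 20
Range = 93 - 20 = 73

Range = 73


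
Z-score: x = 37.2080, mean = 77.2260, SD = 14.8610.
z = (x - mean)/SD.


z = (37.2080 - 77.2260)/14.8610
= -40.0180/14.8610
= -2.6928

z = -2.6928


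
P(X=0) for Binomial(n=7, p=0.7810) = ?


C(7,0) = 1
p^0 = 1.000000
(1-p)^7 = 2.416066e-05
P = 1 * 1.000000 * 2.416066e-05 = 2.4161e-05

P(X=0) = 2.4161e-05


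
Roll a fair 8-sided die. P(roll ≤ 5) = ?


Favorable outcomes (roll ≤ 5): 5
Total outcomes = 8
P = 5/8 = 0.6250

P = 0.6250


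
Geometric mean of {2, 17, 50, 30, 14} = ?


Product = 2 × 17 × 50 × 30 × 14 = 714000
GM = 714000^(1/5) = 14.8163

GM = 14.8163


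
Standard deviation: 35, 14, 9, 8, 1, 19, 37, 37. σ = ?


Mean = 20.0000
Variance = 183.2500
SD = sqrt(183.2500) = 13.5370

SD = 13.5370


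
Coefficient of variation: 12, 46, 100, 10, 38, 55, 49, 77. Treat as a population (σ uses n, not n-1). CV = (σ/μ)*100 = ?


Mean = 48.3750
SD = 28.3678
CV = (28.3678/48.3750)*100 = 58.6415%

CV = 58.6415%


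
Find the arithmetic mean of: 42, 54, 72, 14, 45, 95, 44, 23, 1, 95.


Sum = 42 + 54 + 72 + 14 + 45 + 95 + 44 + 23 + 1 + 95 = 485
n = 10
Mean = 485/10 = 48.5000

Mean = 48.5000


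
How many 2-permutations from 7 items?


P(7,2) = 7!/5!
= 5040/120
= 42

P(7,2) = 42


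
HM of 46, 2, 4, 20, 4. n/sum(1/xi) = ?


Sum of reciprocals = 1/46 + 1/2 + 1/4 + 1/20 + 1/4 = 1.071739
HM = 5/1.071739 = 4.6653

HM = 4.6653


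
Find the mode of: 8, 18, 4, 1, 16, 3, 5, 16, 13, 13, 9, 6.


Frequencies: 1:1, 3:1, 4:1, 5:1, 6:1, 8:1, 9:1, 13:2, 16:2, 18:1
Max frequency = 2
Mode = 13, 16

Mode = 13, 16


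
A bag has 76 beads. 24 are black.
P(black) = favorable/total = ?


P = 24/76 = 0.3158

P = 0.3158


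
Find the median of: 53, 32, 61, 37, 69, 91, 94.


Sorted: 32, 37, 53, 61, 69, 91, 94
n = 7 (odd)
Middle value = 61

Median = 61


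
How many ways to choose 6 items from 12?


C(12,6) = 12!/(6! × 6!)
= 479001600/(720 × 720)
= 924

C(12,6) = 924


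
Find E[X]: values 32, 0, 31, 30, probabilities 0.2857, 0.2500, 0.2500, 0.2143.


E[X] = 32*0.2857 + 0*0.2500 + 31*0.2500 + 30*0.2143
= 9.1424 + 0 + 7.7500 + 6.4290
= 23.3214

E[X] = 23.3214


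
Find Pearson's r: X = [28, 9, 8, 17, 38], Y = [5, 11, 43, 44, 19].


Mean X = 20.0000, Mean Y = 24.4000
SD X = 11.506520, SD Y = 16.218508
Cov = -77.400000
r = -77.400000/(11.506520*16.218508) = -0.4147

r = -0.4147


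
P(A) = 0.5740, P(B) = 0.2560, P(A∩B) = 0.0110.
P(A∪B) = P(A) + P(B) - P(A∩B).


P(A∪B) = 0.5740 + 0.2560 - 0.0110
= 0.8300 - 0.0110
= 0.8190

P(A∪B) = 0.8190


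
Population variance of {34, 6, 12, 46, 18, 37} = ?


Mean = 25.5000
Squared deviations: 72.2500, 380.2500, 182.2500, 420.2500, 56.2500, 132.2500
Sum = 1243.5000
Variance = 1243.5000/6 = 207.2500

Variance = 207.2500


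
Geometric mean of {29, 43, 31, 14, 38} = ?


Product = 29 × 43 × 31 × 14 × 38 = 20565524
GM = 20565524^(1/5) = 29.0154

GM = 29.0154


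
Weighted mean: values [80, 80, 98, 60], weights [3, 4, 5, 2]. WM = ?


Numerator = 80*3 + 80*4 + 98*5 + 60*2 = 1170
Denominator = 3 + 4 + 5 + 2 = 14
WM = 1170/14 = 83.5714

WM = 83.5714


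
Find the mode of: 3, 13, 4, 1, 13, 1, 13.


Frequencies: 1:2, 3:1, 4:1, 13:3
Max frequency = 3
Mode = 13

Mode = 13


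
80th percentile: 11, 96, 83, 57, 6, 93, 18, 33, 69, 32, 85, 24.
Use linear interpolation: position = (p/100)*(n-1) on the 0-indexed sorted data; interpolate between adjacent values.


Sorted: 6, 11, 18, 24, 32, 33, 57, 69, 83, 85, 93, 96
n = 12
Index = 80/100 * 11 = 8.8000
Lower = data[8] = 83, Upper = data[9] = 85
P80 = 83 + 0.8000*(2) = 84.6000

P80 = 84.6000


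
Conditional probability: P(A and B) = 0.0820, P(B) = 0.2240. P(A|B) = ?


P(A|B) = 0.0820/0.2240 = 0.3661

P(A|B) = 0.3661


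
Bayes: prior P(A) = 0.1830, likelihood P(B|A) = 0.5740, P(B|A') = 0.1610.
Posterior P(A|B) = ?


P(B) = P(B|A)*P(A) + P(B|A')*P(A')
= 0.5740*0.1830 + 0.1610*0.8170
= 0.105042 + 0.131537 = 0.236579
P(A|B) = 0.105042/0.236579 = 0.4440

P(A|B) = 0.4440


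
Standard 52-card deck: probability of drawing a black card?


26 black cards in 52 cards
P = 26/52 = 0.5000

P = 0.5000


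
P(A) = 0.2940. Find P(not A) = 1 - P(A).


P(not A) = 1 - 0.2940 = 0.7060

P(not A) = 0.7060


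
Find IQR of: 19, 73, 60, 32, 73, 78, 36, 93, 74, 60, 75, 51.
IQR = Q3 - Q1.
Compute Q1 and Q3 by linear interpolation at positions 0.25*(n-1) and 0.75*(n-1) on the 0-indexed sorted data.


Sorted: 19, 32, 36, 51, 60, 60, 73, 73, 74, 75, 78, 93
Q1 (25th %ile) = 47.2500
Q3 (75th %ile) = 74.2500
IQR = 74.2500 - 47.2500 = 27.0000

IQR = 27.0000


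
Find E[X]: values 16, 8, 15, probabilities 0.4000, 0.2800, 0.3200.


E[X] = 16*0.4000 + 8*0.2800 + 15*0.3200
= 6.4000 + 2.2400 + 4.8000
= 13.4400

E[X] = 13.4400


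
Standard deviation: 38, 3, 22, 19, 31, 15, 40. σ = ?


Mean = 24.0000
Variance = 150.2857
SD = sqrt(150.2857) = 12.2591

SD = 12.2591


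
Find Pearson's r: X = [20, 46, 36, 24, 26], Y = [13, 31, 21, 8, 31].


Mean X = 30.4000, Mean Y = 20.8000
SD X = 9.414882, SD Y = 9.303763
Cov = 55.680000
r = 55.680000/(9.414882*9.303763) = 0.6357

r = 0.6357


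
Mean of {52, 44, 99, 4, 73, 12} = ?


Sum = 52 + 44 + 99 + 4 + 73 + 12 = 284
n = 6
Mean = 284/6 = 47.3333

Mean = 47.3333


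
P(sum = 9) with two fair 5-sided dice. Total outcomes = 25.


Total outcomes = 5×5 = 25
Favorable (sum = 9): 2
P = 2/25 = 0.0800

P = 0.0800


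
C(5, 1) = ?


C(5,1) = 5!/(1! × 4!)
= 120/(1 × 24)
= 5

C(5,1) = 5


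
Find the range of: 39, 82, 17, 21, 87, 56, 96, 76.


Max = 96, Min = 17
Range = 96 - 17 = 79

Range = 79


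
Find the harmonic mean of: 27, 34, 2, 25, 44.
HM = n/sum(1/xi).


Sum of reciprocals = 1/27 + 1/34 + 1/2 + 1/25 + 1/44 = 0.629176
HM = 5/0.629176 = 7.9469

HM = 7.9469


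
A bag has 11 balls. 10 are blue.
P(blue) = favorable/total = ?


P = 10/11 = 0.9091

P = 0.9091


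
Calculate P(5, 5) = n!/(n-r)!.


P(5,5) = 5!/0!
= 120/1
= 120

P(5,5) = 120


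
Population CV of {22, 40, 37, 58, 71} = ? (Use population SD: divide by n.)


Mean = 45.6000
SD = 17.0950
CV = (17.0950/45.6000)*100 = 37.4891%

CV = 37.4891%


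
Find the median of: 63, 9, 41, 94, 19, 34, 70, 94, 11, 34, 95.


Sorted: 9, 11, 19, 34, 34, 41, 63, 70, 94, 94, 95
n = 11 (odd)
Middle value = 41

Median = 41


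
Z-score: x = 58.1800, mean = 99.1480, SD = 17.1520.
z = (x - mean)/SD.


z = (58.1800 - 99.1480)/17.1520
= -40.9680/17.1520
= -2.3885

z = -2.3885


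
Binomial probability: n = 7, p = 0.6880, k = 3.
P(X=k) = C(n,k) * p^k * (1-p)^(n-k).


C(7,3) = 35
p^3 = 0.325661
(1-p)^4 = 0.009476
P = 35 * 0.325661 * 0.009476 = 0.1080

P(X=3) = 0.1080


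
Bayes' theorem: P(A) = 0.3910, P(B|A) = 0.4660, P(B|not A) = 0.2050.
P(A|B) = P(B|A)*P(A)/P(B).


P(B) = P(B|A)*P(A) + P(B|A')*P(A')
= 0.4660*0.3910 + 0.2050*0.6090
= 0.182206 + 0.124845 = 0.307051
P(A|B) = 0.182206/0.307051 = 0.5934

P(A|B) = 0.5934


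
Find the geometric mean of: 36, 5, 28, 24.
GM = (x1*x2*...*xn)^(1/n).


Product = 36 × 5 × 28 × 24 = 120960
GM = 120960^(1/4) = 18.6492

GM = 18.6492


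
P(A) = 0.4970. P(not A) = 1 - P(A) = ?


P(not A) = 1 - 0.4970 = 0.5030

P(not A) = 0.5030


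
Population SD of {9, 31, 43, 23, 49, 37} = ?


Mean = 32.0000
Variance = 174.3333
SD = sqrt(174.3333) = 13.2035

SD = 13.2035


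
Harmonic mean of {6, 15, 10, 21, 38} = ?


Sum of reciprocals = 1/6 + 1/15 + 1/10 + 1/21 + 1/38 = 0.407268
HM = 5/0.407268 = 12.2769

HM = 12.2769


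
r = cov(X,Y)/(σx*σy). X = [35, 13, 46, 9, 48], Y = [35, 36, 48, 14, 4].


Mean X = 30.2000, Mean Y = 27.4000
SD X = 16.338911, SD Y = 16.019988
Cov = 16.320000
r = 16.320000/(16.338911*16.019988) = 0.0623

r = 0.0623


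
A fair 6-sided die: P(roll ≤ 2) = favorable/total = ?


Favorable outcomes (roll ≤ 2): 2
Total outcomes = 6
P = 2/6 = 0.3333

P = 0.3333


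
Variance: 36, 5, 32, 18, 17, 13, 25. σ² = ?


Mean = 20.8571
Squared deviations: 229.3061, 251.4490, 124.1633, 8.1633, 14.8776, 61.7347, 17.1633
Sum = 706.8571
Variance = 706.8571/7 = 100.9796

Variance = 100.9796


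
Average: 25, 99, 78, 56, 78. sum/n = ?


Sum = 25 + 99 + 78 + 56 + 78 = 336
n = 5
Mean = 336/5 = 67.2000

Mean = 67.2000


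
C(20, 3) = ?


C(20,3) = 20!/(3! × 17!)
= 2432902008176640000/(6 × 355687428096000)
= 1140

C(20,3) = 1140


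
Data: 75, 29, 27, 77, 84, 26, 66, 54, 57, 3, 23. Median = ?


Sorted: 3, 23, 26, 27, 29, 54, 57, 66, 75, 77, 84
n = 11 (odd)
Middle value = 54

Median = 54


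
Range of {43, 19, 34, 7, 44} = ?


Max = 44, Min = 7
Range = 44 - 7 = 37

Range = 37


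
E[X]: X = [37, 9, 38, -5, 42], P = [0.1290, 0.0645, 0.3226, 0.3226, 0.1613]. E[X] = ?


E[X] = 37*0.1290 + 9*0.0645 + 38*0.3226 - 5*0.3226 + 42*0.1613
= 4.7730 + 0.5805 + 12.2588 - 1.6130 + 6.7746
= 22.7739

E[X] = 22.7739


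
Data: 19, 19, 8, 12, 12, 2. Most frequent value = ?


Frequencies: 2:1, 8:1, 12:2, 19:2
Max frequency = 2
Mode = 12, 19

Mode = 12, 19


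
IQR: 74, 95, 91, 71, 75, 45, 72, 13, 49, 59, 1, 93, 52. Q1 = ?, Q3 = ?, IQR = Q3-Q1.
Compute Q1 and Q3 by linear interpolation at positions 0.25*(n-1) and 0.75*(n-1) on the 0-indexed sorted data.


Sorted: 1, 13, 45, 49, 52, 59, 71, 72, 74, 75, 91, 93, 95
Q1 (25th %ile) = 49.0000
Q3 (75th %ile) = 75.0000
IQR = 75.0000 - 49.0000 = 26.0000

IQR = 26.0000


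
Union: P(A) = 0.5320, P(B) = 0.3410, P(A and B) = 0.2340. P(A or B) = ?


P(A∪B) = 0.5320 + 0.3410 - 0.2340
= 0.8730 - 0.2340
= 0.6390

P(A∪B) = 0.6390


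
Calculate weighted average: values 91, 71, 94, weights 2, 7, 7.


Numerator = 91*2 + 71*7 + 94*7 = 1337
Denominator = 2 + 7 + 7 = 16
WM = 1337/16 = 83.5625

WM = 83.5625


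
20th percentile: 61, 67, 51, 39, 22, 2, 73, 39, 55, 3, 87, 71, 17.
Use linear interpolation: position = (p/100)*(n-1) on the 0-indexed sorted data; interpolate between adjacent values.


Sorted: 2, 3, 17, 22, 39, 39, 51, 55, 61, 67, 71, 73, 87
n = 13
Index = 20/100 * 12 = 2.4000
Lower = data[2] = 17, Upper = data[3] = 22
P20 = 17 + 0.4000*(5) = 19.0000

P20 = 19.0000


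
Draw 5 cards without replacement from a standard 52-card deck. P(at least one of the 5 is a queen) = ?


P(at least one) = 1 - P(none)
P(none) = (48/52) × (47/51) × (46/50) × (45/49) × (44/48) = 0.658842
P(at least one) = 1 - 0.658842 = 0.3412

P = 0.3412


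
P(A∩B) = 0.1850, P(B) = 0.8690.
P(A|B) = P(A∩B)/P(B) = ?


P(A|B) = 0.1850/0.8690 = 0.2129

P(A|B) = 0.2129


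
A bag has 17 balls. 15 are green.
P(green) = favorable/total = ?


P = 15/17 = 0.8824

P = 0.8824


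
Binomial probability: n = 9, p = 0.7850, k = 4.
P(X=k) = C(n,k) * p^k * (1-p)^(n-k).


C(9,4) = 126
p^4 = 0.379733
(1-p)^5 = 0.000459
P = 126 * 0.379733 * 0.000459 = 0.0220

P(X=4) = 0.0220


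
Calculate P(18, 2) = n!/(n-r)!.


P(18,2) = 18!/16!
= 6402373705728000/20922789888000
= 306

P(18,2) = 306


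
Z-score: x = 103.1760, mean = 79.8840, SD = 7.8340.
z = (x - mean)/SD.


z = (103.1760 - 79.8840)/7.8340
= 23.2920/7.8340
= 2.9732

z = 2.9732


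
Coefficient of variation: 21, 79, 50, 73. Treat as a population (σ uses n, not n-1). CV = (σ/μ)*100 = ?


Mean = 55.7500
SD = 22.7967
CV = (22.7967/55.7500)*100 = 40.8909%

CV = 40.8909%


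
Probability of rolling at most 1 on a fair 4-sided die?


Favorable outcomes (roll ≤ 1): 1
Total outcomes = 4
P = 1/4 = 0.2500

P = 0.2500


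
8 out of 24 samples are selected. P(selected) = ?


P = 8/24 = 0.3333

P = 0.3333


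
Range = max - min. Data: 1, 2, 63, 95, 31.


Max = 95, Min = 1
Range = 95 - 1 = 94

Range = 94


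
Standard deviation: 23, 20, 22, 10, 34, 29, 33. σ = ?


Mean = 24.4286
Variance = 60.2449
SD = sqrt(60.2449) = 7.7618

SD = 7.7618


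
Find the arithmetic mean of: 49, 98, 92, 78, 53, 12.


Sum = 49 + 98 + 92 + 78 + 53 + 12 = 382
n = 6
Mean = 382/6 = 63.6667

Mean = 63.6667


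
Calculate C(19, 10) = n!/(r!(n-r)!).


C(19,10) = 19!/(10! × 9!)
= 121645100408832000/(3628800 × 362880)
= 92378

C(19,10) = 92378


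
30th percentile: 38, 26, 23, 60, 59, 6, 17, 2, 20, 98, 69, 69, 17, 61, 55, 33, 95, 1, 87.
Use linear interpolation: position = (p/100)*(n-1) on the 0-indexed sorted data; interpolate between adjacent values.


Sorted: 1, 2, 6, 17, 17, 20, 23, 26, 33, 38, 55, 59, 60, 61, 69, 69, 87, 95, 98
n = 19
Index = 30/100 * 18 = 5.4000
Lower = data[5] = 20, Upper = data[6] = 23
P30 = 20 + 0.4000*(3) = 21.2000

P30 = 21.2000


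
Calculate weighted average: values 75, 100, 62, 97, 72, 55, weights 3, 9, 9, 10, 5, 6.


Numerator = 75*3 + 100*9 + 62*9 + 97*10 + 72*5 + 55*6 = 3343
Denominator = 3 + 9 + 9 + 10 + 5 + 6 = 42
WM = 3343/42 = 79.5952

WM = 79.5952


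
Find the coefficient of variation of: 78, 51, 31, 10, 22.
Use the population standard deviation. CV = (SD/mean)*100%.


Mean = 38.4000
SD = 23.9048
CV = (23.9048/38.4000)*100 = 62.2521%

CV = 62.2521%


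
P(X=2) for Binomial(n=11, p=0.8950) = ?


C(11,2) = 55
p^2 = 0.801025
(1-p)^9 = 1.551328e-09
P = 55 * 0.801025 * 1.551328e-09 = 6.8346e-08

P(X=2) = 6.8346e-08


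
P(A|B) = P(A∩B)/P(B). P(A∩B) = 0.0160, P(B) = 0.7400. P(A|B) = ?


P(A|B) = 0.0160/0.7400 = 0.0216

P(A|B) = 0.0216


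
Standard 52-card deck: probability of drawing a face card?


12 face cards in 52 cards
P = 12/52 = 0.2308

P = 0.2308


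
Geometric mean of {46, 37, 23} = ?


Product = 46 × 37 × 23 = 39146
GM = 39146^(1/3) = 33.9544

GM = 33.9544


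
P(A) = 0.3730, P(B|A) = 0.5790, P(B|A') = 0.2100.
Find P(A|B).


P(B) = P(B|A)*P(A) + P(B|A')*P(A')
= 0.5790*0.3730 + 0.2100*0.6270
= 0.215967 + 0.131670 = 0.347637
P(A|B) = 0.215967/0.347637 = 0.6212

P(A|B) = 0.6212


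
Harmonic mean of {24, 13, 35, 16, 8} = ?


Sum of reciprocals = 1/24 + 1/13 + 1/35 + 1/16 + 1/8 = 0.334661
HM = 5/0.334661 = 14.9405

HM = 14.9405


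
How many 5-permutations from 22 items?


P(22,5) = 22!/17!
= 1124000727777607680000/355687428096000
= 3160080

P(22,5) = 3160080


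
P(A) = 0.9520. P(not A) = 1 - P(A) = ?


P(not A) = 1 - 0.9520 = 0.0480

P(not A) = 0.0480


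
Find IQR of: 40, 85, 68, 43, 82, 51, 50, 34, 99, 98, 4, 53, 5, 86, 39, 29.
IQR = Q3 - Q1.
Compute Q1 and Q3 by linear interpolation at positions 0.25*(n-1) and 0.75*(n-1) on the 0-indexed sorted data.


Sorted: 4, 5, 29, 34, 39, 40, 43, 50, 51, 53, 68, 82, 85, 86, 98, 99
Q1 (25th %ile) = 37.7500
Q3 (75th %ile) = 82.7500
IQR = 82.7500 - 37.7500 = 45.0000

IQR = 45.0000


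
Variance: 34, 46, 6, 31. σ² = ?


Mean = 29.2500
Squared deviations: 22.5625, 280.5625, 540.5625, 3.0625
Sum = 846.7500
Variance = 846.7500/4 = 211.6875

Variance = 211.6875


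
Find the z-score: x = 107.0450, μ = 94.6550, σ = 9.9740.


z = (107.0450 - 94.6550)/9.9740
= 12.3900/9.9740
= 1.2422

z = 1.2422


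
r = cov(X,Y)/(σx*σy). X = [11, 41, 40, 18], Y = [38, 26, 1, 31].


Mean X = 27.5000, Mean Y = 24.0000
SD X = 13.238202, SD Y = 13.946326
Cov = -139.500000
r = -139.500000/(13.238202*13.946326) = -0.7556

r = -0.7556


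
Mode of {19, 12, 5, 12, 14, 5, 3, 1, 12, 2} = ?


Frequencies: 1:1, 2:1, 3:1, 5:2, 12:3, 14:1, 19:1
Max frequency = 3
Mode = 12

Mode = 12


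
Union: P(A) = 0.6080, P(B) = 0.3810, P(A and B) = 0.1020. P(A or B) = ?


P(A∪B) = 0.6080 + 0.3810 - 0.1020
= 0.9890 - 0.1020
= 0.8870

P(A∪B) = 0.8870


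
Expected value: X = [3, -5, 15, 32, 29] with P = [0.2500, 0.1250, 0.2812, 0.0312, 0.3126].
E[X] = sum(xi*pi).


E[X] = 3*0.2500 - 5*0.1250 + 15*0.2812 + 32*0.0312 + 29*0.3126
= 0.7500 - 0.6250 + 4.2180 + 0.9984 + 9.0654
= 14.4068

E[X] = 14.4068


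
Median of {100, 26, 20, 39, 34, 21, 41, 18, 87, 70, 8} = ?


Sorted: 8, 18, 20, 21, 26, 34, 39, 41, 70, 87, 100
n = 11 (odd)
Middle value = 34

Median = 34


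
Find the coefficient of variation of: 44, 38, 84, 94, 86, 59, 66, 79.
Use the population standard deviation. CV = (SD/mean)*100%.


Mean = 68.7500
SD = 19.1491
CV = (19.1491/68.7500)*100 = 27.8532%

CV = 27.8532%


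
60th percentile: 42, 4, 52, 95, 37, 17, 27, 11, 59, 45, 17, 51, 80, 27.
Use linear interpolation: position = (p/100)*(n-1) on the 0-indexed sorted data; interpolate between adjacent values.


Sorted: 4, 11, 17, 17, 27, 27, 37, 42, 45, 51, 52, 59, 80, 95
n = 14
Index = 60/100 * 13 = 7.8000
Lower = data[7] = 42, Upper = data[8] = 45
P60 = 42 + 0.8000*(3) = 44.4000

P60 = 44.4000


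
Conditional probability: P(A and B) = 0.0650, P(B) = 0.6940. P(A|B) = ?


P(A|B) = 0.0650/0.6940 = 0.0937

P(A|B) = 0.0937


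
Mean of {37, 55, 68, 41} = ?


Sum = 37 + 55 + 68 + 41 = 201
n = 4
Mean = 201/4 = 50.2500

Mean = 50.2500


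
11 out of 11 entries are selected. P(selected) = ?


P = 11/11 = 1.0000

P = 1.0000


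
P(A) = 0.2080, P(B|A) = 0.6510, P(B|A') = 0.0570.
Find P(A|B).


P(B) = P(B|A)*P(A) + P(B|A')*P(A')
= 0.6510*0.2080 + 0.0570*0.7920
= 0.135408 + 0.045144 = 0.180552
P(A|B) = 0.135408/0.180552 = 0.7500

P(A|B) = 0.7500


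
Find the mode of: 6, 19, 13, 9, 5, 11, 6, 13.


Frequencies: 5:1, 6:2, 9:1, 11:1, 13:2, 19:1
Max frequency = 2
Mode = 6, 13

Mode = 6, 13


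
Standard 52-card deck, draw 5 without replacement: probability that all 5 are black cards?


P(all black cards) = (26/52) × (25/51) × (24/50) × (23/49) × (22/48)
= 0.0253

P = 0.0253


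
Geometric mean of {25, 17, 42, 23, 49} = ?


Product = 25 × 17 × 42 × 23 × 49 = 20116950
GM = 20116950^(1/5) = 28.8877

GM = 28.8877


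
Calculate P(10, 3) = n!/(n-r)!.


P(10,3) = 10!/7!
= 3628800/5040
= 720

P(10,3) = 720


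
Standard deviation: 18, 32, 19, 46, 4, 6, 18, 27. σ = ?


Mean = 21.2500
Variance = 164.6875
SD = sqrt(164.6875) = 12.8331

SD = 12.8331


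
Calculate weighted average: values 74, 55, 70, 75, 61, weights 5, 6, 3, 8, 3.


Numerator = 74*5 + 55*6 + 70*3 + 75*8 + 61*3 = 1693
Denominator = 5 + 6 + 3 + 8 + 3 = 25
WM = 1693/25 = 67.7200

WM = 67.7200


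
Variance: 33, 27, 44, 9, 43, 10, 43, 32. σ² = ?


Mean = 30.1250
Squared deviations: 8.2656, 9.7656, 192.5156, 446.2656, 165.7656, 405.0156, 165.7656, 3.5156
Sum = 1396.8750
Variance = 1396.8750/8 = 174.6094

Variance = 174.6094


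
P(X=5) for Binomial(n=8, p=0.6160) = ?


C(8,5) = 56
p^5 = 0.088696
(1-p)^3 = 0.056623
P = 56 * 0.088696 * 0.056623 = 0.2812

P(X=5) = 0.2812


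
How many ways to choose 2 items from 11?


C(11,2) = 11!/(2! × 9!)
= 39916800/(2 × 362880)
= 55

C(11,2) = 55


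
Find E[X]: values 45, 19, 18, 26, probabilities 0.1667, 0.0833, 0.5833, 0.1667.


E[X] = 45*0.1667 + 19*0.0833 + 18*0.5833 + 26*0.1667
= 7.5015 + 1.5827 + 10.4994 + 4.3342
= 23.9178

E[X] = 23.9178


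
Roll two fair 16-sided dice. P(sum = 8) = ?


Total outcomes = 16×16 = 256
Favorable (sum = 8): 7
P = 7/256 = 0.0273

P = 0.0273


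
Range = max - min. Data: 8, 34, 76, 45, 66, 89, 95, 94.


Max = 95, Min = 8
Range = 95 - 8 = 87

Range = 87


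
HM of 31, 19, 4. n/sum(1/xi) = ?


Sum of reciprocals = 1/31 + 1/19 + 1/4 = 0.334890
HM = 3/0.334890 = 8.9582

HM = 8.9582


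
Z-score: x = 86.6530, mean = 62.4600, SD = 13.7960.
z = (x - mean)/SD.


z = (86.6530 - 62.4600)/13.7960
= 24.1930/13.7960
= 1.7536

z = 1.7536


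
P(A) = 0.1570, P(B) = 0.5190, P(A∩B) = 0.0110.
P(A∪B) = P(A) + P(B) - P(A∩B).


P(A∪B) = 0.1570 + 0.5190 - 0.0110
= 0.6760 - 0.0110
= 0.6650

P(A∪B) = 0.6650


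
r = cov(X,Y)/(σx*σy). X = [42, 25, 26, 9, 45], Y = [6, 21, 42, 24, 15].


Mean X = 29.4000, Mean Y = 21.6000
SD X = 13.032268, SD Y = 11.909660
Cov = -83.040000
r = -83.040000/(13.032268*11.909660) = -0.5350

r = -0.5350


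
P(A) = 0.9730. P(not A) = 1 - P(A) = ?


P(not A) = 1 - 0.9730 = 0.0270

P(not A) = 0.0270


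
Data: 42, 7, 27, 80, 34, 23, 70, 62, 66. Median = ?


Sorted: 7, 23, 27, 34, 42, 62, 66, 70, 80
n = 9 (odd)
Middle value = 42

Median = 42


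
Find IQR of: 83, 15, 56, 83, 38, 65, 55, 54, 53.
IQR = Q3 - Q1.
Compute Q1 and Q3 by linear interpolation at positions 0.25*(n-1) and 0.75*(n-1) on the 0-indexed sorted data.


Sorted: 15, 38, 53, 54, 55, 56, 65, 83, 83
Q1 (25th %ile) = 53.0000
Q3 (75th %ile) = 65.0000
IQR = 65.0000 - 53.0000 = 12.0000

IQR = 12.0000


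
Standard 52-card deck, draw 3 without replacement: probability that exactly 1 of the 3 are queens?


Hypergeometric: P(X=1) = C(4,1)·C(48,2) / C(52,3)
= 4 × 1128 / 22100
= 4512/22100 = 0.2042

P = 0.2042


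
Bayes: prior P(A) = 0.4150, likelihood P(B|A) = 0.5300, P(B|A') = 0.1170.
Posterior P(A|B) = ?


P(B) = P(B|A)*P(A) + P(B|A')*P(A')
= 0.5300*0.4150 + 0.1170*0.5850
= 0.219950 + 0.068445 = 0.288395
P(A|B) = 0.219950/0.288395 = 0.7627

P(A|B) = 0.7627


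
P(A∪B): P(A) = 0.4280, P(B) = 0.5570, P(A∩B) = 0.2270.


P(A∪B) = 0.4280 + 0.5570 - 0.2270
= 0.9850 - 0.2270
= 0.7580

P(A∪B) = 0.7580


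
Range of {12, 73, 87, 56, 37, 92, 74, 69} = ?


Max = 92, Min = 12
Range = 92 - 12 = 80

Range = 80


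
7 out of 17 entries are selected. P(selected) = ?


P = 7/17 = 0.4118

P = 0.4118


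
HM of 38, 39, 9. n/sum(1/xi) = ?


Sum of reciprocals = 1/38 + 1/39 + 1/9 = 0.163068
HM = 3/0.163068 = 18.3972

HM = 18.3972


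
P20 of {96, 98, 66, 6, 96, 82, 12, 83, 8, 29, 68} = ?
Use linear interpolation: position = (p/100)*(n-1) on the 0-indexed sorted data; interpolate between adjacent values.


Sorted: 6, 8, 12, 29, 66, 68, 82, 83, 96, 96, 98
n = 11
Index = 20/100 * 10 = 2.0000
Lower = data[2] = 12, Upper = data[3] = 29
P20 = 12 + 0*(17) = 12.0000

P20 = 12.0000


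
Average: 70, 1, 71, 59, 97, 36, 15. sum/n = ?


Sum = 70 + 1 + 71 + 59 + 97 + 36 + 15 = 349
n = 7
Mean = 349/7 = 49.8571

Mean = 49.8571


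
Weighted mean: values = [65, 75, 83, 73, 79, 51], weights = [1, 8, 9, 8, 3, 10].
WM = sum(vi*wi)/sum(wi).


Numerator = 65*1 + 75*8 + 83*9 + 73*8 + 79*3 + 51*10 = 2743
Denominator = 1 + 8 + 9 + 8 + 3 + 10 = 39
WM = 2743/39 = 70.3333

WM = 70.3333


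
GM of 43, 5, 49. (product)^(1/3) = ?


Product = 43 × 5 × 49 = 10535
GM = 10535^(1/3) = 21.9219

GM = 21.9219
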